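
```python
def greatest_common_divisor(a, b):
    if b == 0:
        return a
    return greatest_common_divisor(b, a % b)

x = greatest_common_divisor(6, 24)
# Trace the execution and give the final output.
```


greatest_common_divisor(6, 24)
= greatest_common_divisor(24, 6 % 24) = greatest_common_divisor(24, 6)
= greatest_common_divisor(6, 24 % 6) = greatest_common_divisor(6, 0)
b == 0, return a = 6


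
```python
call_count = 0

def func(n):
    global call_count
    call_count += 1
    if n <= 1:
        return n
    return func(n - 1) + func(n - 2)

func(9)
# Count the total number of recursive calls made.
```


func(9) calls func(8) and func(7); each non-base call branches into two more.
Let C(k) = total number of calls made by func(k), including the call to func(k) itself.
Base cases: C(0) = 1, C(1) = 1
Recurrence: C(k) = 1 + C(k-1) + C(k-2)
  C(2) = 1 + C(1) + C(0) = 1 + 1 + 1 = 3
  C(3) = 1 + C(2) + C(1) = 1 + 3 + 1 = 5
  C(4) = 1 + C(3) + C(2) = 1 + 5 + 3 = 9
  C(5) = 1 + C(4) + C(3) = 1 + 9 + 5 = 15
  C(6) = 1 + C(5) + C(4) = 1 + 15 + 9 = 25
  C(7) = 1 + C(6) + C(5) = 1 + 25 + 15 = 41
  C(8) = 1 + C(7) + C(6) = 1 + 41 + 25 = 67
  C(9) = 1 + C(8) + C(7) = 1 + 67 + 41 = 109
Total calls = C(9) = 109


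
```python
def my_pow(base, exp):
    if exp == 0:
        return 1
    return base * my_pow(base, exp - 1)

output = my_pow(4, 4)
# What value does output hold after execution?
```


my_pow(4, 4)
= 4 * my_pow(4, 3)
= 4 * 4 * my_pow(4, 2)
= 4 * 4 * 4 * my_pow(4, 1)
= 4 * 4 * 4 * 4 * my_pow(4, 0)
= 4 * 4 * 4 * 4 * 1
= 256


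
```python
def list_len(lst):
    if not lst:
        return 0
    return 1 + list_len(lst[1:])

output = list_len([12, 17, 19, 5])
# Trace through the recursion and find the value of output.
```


list_len([12, 17, 19, 5])
= 1 + list_len([17, 19, 5])
= 1 + 1 + list_len([19, 5])
= 1 + 1 + 1 + list_len([5])
= 1 + 1 + 1 + 1 + list_len([])
= 1 + 1 + 1 + 1 + 0
= 4


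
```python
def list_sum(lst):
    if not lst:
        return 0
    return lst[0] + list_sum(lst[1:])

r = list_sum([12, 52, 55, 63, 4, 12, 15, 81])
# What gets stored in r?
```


list_sum([12, 52, 55, 63, 4, 12, 15, 81])
= 12 + list_sum([52, 55, 63, 4, 12, 15, 81])
= 12 + 52 + list_sum([55, 63, 4, 12, 15, 81])
= 12 + 52 + 55 + list_sum([63, 4, 12, 15, 81])
= 12 + 52 + 55 + 63 + list_sum([4, 12, 15, 81])
= 12 + 52 + 55 + 63 + 4 + list_sum([12, 15, 81])
= 12 + 52 + 55 + 63 + 4 + 12 + list_sum([15, 81])
= 12 + 52 + 55 + 63 + 4 + 12 + 15 + list_sum([81])
= 12 + 52 + 55 + 63 + 4 + 12 + 15 + 81 + list_sum([])
= 12 + 52 + 55 + 63 + 4 + 12 + 15 + 81 + 0
= 294


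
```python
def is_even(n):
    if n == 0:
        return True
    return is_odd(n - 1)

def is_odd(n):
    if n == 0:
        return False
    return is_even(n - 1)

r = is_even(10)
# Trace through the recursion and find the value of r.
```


is_even(10)
= is_odd(9)
= is_even(8)
= is_odd(7)
= is_even(6)
= is_odd(5)
= is_even(4)
= is_odd(3)
= is_even(2)
= is_odd(1)
= is_even(0)
n == 0: return True
= True


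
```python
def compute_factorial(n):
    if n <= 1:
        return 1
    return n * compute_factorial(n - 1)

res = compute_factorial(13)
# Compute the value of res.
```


compute_factorial(13)
= 13 * compute_factorial(12)
= 13 * 12 * compute_factorial(11)
= 13 * 12 * 11 * compute_factorial(10)
= 13 * 12 * 11 * 10 * compute_factorial(9)
= 13 * 12 * 11 * 10 * 9 * compute_factorial(8)
= 13 * 12 * 11 * 10 * 9 * 8 * compute_factorial(7)
= 13 * 12 * 11 * 10 * 9 * 8 * 7 * compute_factorial(6)
= 13 * 12 * 11 * 10 * 9 * 8 * 7 * 6 * compute_factorial(5)
= 13 * 12 * 11 * 10 * 9 * 8 * 7 * 6 * 5 * compute_factorial(4)
= 13 * 12 * 11 * 10 * 9 * 8 * 7 * 6 * 5 * 4 * compute_factorial(3)
= 13 * 12 * 11 * 10 * 9 * 8 * 7 * 6 * 5 * 4 * 3 * compute_factorial(2)
= 13 * 12 * 11 * 10 * 9 * 8 * 7 * 6 * 5 * 4 * 3 * 2 * compute_factorial(1)
= 13 * 12 * 11 * 10 * 9 * 8 * 7 * 6 * 5 * 4 * 3 * 2 * 1
= 6227020800


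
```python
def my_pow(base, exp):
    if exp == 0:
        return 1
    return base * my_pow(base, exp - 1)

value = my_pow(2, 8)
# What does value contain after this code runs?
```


my_pow(2, 8)
= 2 * my_pow(2, 7)
= 2 * 2 * my_pow(2, 6)
= 2 * 2 * 2 * my_pow(2, 5)
= 2 * 2 * 2 * 2 * my_pow(2, 4)
= 2 * 2 * 2 * 2 * 2 * my_pow(2, 3)
= 2 * 2 * 2 * 2 * 2 * 2 * my_pow(2, 2)
= 2 * 2 * 2 * 2 * 2 * 2 * 2 * my_pow(2, 1)
= 2 * 2 * 2 * 2 * 2 * 2 * 2 * 2 * my_pow(2, 0)
= 2 * 2 * 2 * 2 * 2 * 2 * 2 * 2 * 1
= 256


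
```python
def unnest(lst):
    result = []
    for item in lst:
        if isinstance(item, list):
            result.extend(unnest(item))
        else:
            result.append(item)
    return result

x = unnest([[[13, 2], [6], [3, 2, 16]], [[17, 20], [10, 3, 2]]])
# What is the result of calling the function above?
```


unnest([[[13, 2], [6], [3, 2, 16]], [[17, 20], [10, 3, 2]]])
Processing each element:
  [[13, 2], [6], [3, 2, 16]] is a list -> unnest recursively -> [13, 2, 6, 3, 2, 16]
  [[17, 20], [10, 3, 2]] is a list -> unnest recursively -> [17, 20, 10, 3, 2]
= [13, 2, 6, 3, 2, 16, 17, 20, 10, 3, 2]


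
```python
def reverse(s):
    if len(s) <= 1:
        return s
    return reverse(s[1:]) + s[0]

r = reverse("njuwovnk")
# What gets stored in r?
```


reverse("njuwovnk")
= reverse("juwovnk") + "n"
= reverse("uwovnk") + "j" + "n"
= reverse("wovnk") + "u" + "j" + "n"
= reverse("ovnk") + "w" + "u" + "j" + "n"
= reverse("vnk") + "o" + "w" + "u" + "j" + "n"
= reverse("nk") + "v" + "o" + "w" + "u" + "j" + "n"
= reverse("k") + "n" + "v" + "o" + "w" + "u" + "j" + "n"
= "k" + "n" + "v" + "o" + "w" + "u" + "j" + "n"
= "knvowujn"


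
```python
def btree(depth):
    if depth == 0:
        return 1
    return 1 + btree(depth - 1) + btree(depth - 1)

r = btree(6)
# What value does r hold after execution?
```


btree(6)
= 1 + btree(5) + btree(5)
= 1 + 2 * btree(5)
btree(k) = 2^(k+1) - 1
btree(0) = 1
btree(1) = 3
btree(2) = 7
btree(3) = 15
btree(4) = 31
btree(6) = 2^7 - 1 = 127


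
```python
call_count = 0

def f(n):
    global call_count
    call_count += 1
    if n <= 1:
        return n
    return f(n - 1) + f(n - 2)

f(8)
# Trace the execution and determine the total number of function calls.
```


f(8) calls f(7) and f(6); each non-base call branches into two more.
Let C(k) = total number of calls made by f(k), including the call to f(k) itself.
Base cases: C(0) = 1, C(1) = 1
Recurrence: C(k) = 1 + C(k-1) + C(k-2)
  C(2) = 1 + C(1) + C(0) = 1 + 1 + 1 = 3
  C(3) = 1 + C(2) + C(1) = 1 + 3 + 1 = 5
  C(4) = 1 + C(3) + C(2) = 1 + 5 + 3 = 9
  C(5) = 1 + C(4) + C(3) = 1 + 9 + 5 = 15
  C(6) = 1 + C(5) + C(4) = 1 + 15 + 9 = 25
  C(7) = 1 + C(6) + C(5) = 1 + 25 + 15 = 41
  C(8) = 1 + C(7) + C(6) = 1 + 41 + 25 = 67
Total calls = C(8) = 67


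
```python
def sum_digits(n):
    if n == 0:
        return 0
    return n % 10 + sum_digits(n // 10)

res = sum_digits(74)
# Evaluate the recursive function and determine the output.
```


sum_digits(74)
= 4 + sum_digits(7)
= 4 + 7 + sum_digits(0)
= 4 + 7 + 0
= 11


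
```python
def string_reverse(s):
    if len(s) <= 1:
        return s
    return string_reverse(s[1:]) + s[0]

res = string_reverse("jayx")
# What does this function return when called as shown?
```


string_reverse("jayx")
= string_reverse("ayx") + "j"
= string_reverse("yx") + "a" + "j"
= string_reverse("x") + "y" + "a" + "j"
= "x" + "y" + "a" + "j"
= "xyaj"


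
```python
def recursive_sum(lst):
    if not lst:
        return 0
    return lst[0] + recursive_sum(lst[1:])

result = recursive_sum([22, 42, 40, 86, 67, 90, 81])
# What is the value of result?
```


recursive_sum([22, 42, 40, 86, 67, 90, 81])
= 22 + recursive_sum([42, 40, 86, 67, 90, 81])
= 22 + 42 + recursive_sum([40, 86, 67, 90, 81])
= 22 + 42 + 40 + recursive_sum([86, 67, 90, 81])
= 22 + 42 + 40 + 86 + recursive_sum([67, 90, 81])
= 22 + 42 + 40 + 86 + 67 + recursive_sum([90, 81])
= 22 + 42 + 40 + 86 + 67 + 90 + recursive_sum([81])
= 22 + 42 + 40 + 86 + 67 + 90 + 81 + recursive_sum([])
= 22 + 42 + 40 + 86 + 67 + 90 + 81 + 0
= 428


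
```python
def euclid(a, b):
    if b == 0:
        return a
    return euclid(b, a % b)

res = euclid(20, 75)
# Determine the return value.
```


euclid(20, 75)
= euclid(75, 20 % 75) = euclid(75, 20)
= euclid(20, 75 % 20) = euclid(20, 15)
= euclid(15, 20 % 15) = euclid(15, 5)
= euclid(5, 15 % 5) = euclid(5, 0)
b == 0, return a = 5


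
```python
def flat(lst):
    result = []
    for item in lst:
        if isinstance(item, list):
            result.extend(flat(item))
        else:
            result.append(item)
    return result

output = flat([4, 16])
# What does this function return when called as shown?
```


flat([4, 16])
Processing each element:
  4 is not a list -> append 4
  16 is not a list -> append 16
= [4, 16]


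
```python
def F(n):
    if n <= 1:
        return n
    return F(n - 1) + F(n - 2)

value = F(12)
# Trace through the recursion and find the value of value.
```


F(12)
= F(11) + F(10)
= (F(10) + F(9)) + F(10)
Computing bottom-up: F(0)=0, F(1)=1, F(2)=1, F(3)=2, F(4)=3, F(5)=5, F(6)=8, F(7)=13, F(8)=21, F(9)=34, F(10)=55, F(11)=89, F(12)=144
= 144


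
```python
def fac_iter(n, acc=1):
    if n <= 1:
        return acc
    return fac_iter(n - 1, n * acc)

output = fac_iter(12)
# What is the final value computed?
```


fac_iter(12, 1)
= fac_iter(11, 12 * 1) = fac_iter(11, 12)
= fac_iter(10, 11 * 12) = fac_iter(10, 132)
= fac_iter(9, 10 * 132) = fac_iter(9, 1320)
= fac_iter(8, 9 * 1320) = fac_iter(8, 11880)
= fac_iter(7, 8 * 11880) = fac_iter(7, 95040)
= fac_iter(6, 7 * 95040) = fac_iter(6, 665280)
= fac_iter(5, 6 * 665280) = fac_iter(5, 3991680)
= fac_iter(4, 5 * 3991680) = fac_iter(4, 19958400)
= fac_iter(3, 4 * 19958400) = fac_iter(3, 79833600)
= fac_iter(2, 3 * 79833600) = fac_iter(2, 239500800)
= fac_iter(1, 2 * 239500800) = fac_iter(1, 479001600)
n <= 1, return acc = 479001600


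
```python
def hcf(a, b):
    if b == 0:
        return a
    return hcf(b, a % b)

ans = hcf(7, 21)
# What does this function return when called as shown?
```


hcf(7, 21)
= hcf(21, 7 % 21) = hcf(21, 7)
= hcf(7, 21 % 7) = hcf(7, 0)
b == 0, return a = 7


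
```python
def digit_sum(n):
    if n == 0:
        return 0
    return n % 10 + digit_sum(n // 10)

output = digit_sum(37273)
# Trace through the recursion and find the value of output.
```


digit_sum(37273)
= 3 + digit_sum(3727)
= 3 + 7 + digit_sum(372)
= 3 + 7 + 2 + digit_sum(37)
= 3 + 7 + 2 + 7 + digit_sum(3)
= 3 + 7 + 2 + 7 + 3 + digit_sum(0)
= 3 + 7 + 2 + 7 + 3 + 0
= 22


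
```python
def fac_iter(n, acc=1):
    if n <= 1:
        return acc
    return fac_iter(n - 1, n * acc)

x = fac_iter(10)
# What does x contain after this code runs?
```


fac_iter(10, 1)
= fac_iter(9, 10 * 1) = fac_iter(9, 10)
= fac_iter(8, 9 * 10) = fac_iter(8, 90)
= fac_iter(7, 8 * 90) = fac_iter(7, 720)
= fac_iter(6, 7 * 720) = fac_iter(6, 5040)
= fac_iter(5, 6 * 5040) = fac_iter(5, 30240)
= fac_iter(4, 5 * 30240) = fac_iter(4, 151200)
= fac_iter(3, 4 * 151200) = fac_iter(3, 604800)
= fac_iter(2, 3 * 604800) = fac_iter(2, 1814400)
= fac_iter(1, 2 * 1814400) = fac_iter(1, 3628800)
n <= 1, return acc = 3628800


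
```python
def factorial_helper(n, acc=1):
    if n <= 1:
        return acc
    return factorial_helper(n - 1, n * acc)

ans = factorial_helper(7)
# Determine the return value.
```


factorial_helper(7, 1)
= factorial_helper(6, 7 * 1) = factorial_helper(6, 7)
= factorial_helper(5, 6 * 7) = factorial_helper(5, 42)
= factorial_helper(4, 5 * 42) = factorial_helper(4, 210)
= factorial_helper(3, 4 * 210) = factorial_helper(3, 840)
= factorial_helper(2, 3 * 840) = factorial_helper(2, 2520)
= factorial_helper(1, 2 * 2520) = factorial_helper(1, 5040)
n <= 1, return acc = 5040


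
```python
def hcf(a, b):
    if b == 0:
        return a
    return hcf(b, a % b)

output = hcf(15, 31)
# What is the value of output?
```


hcf(15, 31)
= hcf(31, 15 % 31) = hcf(31, 15)
= hcf(15, 31 % 15) = hcf(15, 1)
= hcf(1, 15 % 1) = hcf(1, 0)
b == 0, return a = 1


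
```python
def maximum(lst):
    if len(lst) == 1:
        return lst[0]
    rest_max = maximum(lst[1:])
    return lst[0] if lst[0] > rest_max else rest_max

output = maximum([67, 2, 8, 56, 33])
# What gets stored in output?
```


maximum([67, 2, 8, 56, 33])
= compare 67 with maximum([2, 8, 56, 33])
= compare 2 with maximum([8, 56, 33])
= compare 8 with maximum([56, 33])
= compare 56 with maximum([33])
Base: maximum([33]) = 33
compare 56 with 33: max = 56
compare 8 with 56: max = 56
compare 2 with 56: max = 56
compare 67 with 56: max = 67
= 67


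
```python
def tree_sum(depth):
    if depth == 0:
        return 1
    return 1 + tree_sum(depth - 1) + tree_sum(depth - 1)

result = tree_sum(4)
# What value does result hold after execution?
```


tree_sum(4)
= 1 + tree_sum(3) + tree_sum(3)
= 1 + 2 * tree_sum(3)
tree_sum(k) = 2^(k+1) - 1
tree_sum(0) = 1
tree_sum(1) = 3
tree_sum(2) = 7
tree_sum(3) = 15
tree_sum(4) = 31
tree_sum(4) = 2^5 - 1 = 31


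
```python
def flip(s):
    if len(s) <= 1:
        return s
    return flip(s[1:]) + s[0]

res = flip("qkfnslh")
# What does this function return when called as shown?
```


flip("qkfnslh")
= flip("kfnslh") + "q"
= flip("fnslh") + "k" + "q"
= flip("nslh") + "f" + "k" + "q"
= flip("slh") + "n" + "f" + "k" + "q"
= flip("lh") + "s" + "n" + "f" + "k" + "q"
= flip("h") + "l" + "s" + "n" + "f" + "k" + "q"
= "h" + "l" + "s" + "n" + "f" + "k" + "q"
= "hlsnfkq"


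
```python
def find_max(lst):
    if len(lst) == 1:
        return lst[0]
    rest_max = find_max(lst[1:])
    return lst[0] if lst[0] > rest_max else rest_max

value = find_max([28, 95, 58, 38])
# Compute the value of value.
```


find_max([28, 95, 58, 38])
= compare 28 with find_max([95, 58, 38])
= compare 95 with find_max([58, 38])
= compare 58 with find_max([38])
Base: find_max([38]) = 38
compare 58 with 38: max = 58
compare 95 with 58: max = 95
compare 28 with 95: max = 95
= 95


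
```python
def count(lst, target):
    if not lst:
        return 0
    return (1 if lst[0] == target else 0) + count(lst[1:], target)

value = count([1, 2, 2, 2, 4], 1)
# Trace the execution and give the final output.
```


count([1, 2, 2, 2, 4], 1)
lst[0]=1 == 1: 1 + count([2, 2, 2, 4], 1)
lst[0]=2 != 1: 0 + count([2, 2, 4], 1)
lst[0]=2 != 1: 0 + count([2, 4], 1)
lst[0]=2 != 1: 0 + count([4], 1)
lst[0]=4 != 1: 0 + count([], 1)
= 1


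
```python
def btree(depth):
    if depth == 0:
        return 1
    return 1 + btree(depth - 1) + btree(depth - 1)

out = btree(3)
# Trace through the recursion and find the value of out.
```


btree(3)
= 1 + btree(2) + btree(2)
= 1 + 2 * btree(2)
btree(k) = 2^(k+1) - 1
btree(0) = 1
btree(1) = 3
btree(2) = 7
btree(3) = 15
btree(3) = 2^4 - 1 = 15


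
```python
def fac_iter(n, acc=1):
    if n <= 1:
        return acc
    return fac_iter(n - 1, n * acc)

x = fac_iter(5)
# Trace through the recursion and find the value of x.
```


fac_iter(5, 1)
= fac_iter(4, 5 * 1) = fac_iter(4, 5)
= fac_iter(3, 4 * 5) = fac_iter(3, 20)
= fac_iter(2, 3 * 20) = fac_iter(2, 60)
= fac_iter(1, 2 * 60) = fac_iter(1, 120)
n <= 1, return acc = 120


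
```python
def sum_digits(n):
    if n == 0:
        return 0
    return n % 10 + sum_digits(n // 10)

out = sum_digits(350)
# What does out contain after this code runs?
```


sum_digits(350)
= 0 + sum_digits(35)
= 0 + 5 + sum_digits(3)
= 0 + 5 + 3 + sum_digits(0)
= 0 + 5 + 3 + 0
= 8


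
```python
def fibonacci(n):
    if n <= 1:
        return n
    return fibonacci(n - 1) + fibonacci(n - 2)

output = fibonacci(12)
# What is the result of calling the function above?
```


fibonacci(12)
= fibonacci(11) + fibonacci(10)
= (fibonacci(10) + fibonacci(9)) + fibonacci(10)
Computing bottom-up: fibonacci(0)=0, fibonacci(1)=1, fibonacci(2)=1, fibonacci(3)=2, fibonacci(4)=3, fibonacci(5)=5, fibonacci(6)=8, fibonacci(7)=13, fibonacci(8)=21, fibonacci(9)=34, fibonacci(10)=55, fibonacci(11)=89, fibonacci(12)=144
= 144


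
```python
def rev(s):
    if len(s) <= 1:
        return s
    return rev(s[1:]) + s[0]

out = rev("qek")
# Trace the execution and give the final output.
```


rev("qek")
= rev("ek") + "q"
= rev("k") + "e" + "q"
= "k" + "e" + "q"
= "keq"


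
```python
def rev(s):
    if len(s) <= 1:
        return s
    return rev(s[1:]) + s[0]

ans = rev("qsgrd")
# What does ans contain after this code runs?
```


rev("qsgrd")
= rev("sgrd") + "q"
= rev("grd") + "s" + "q"
= rev("rd") + "g" + "s" + "q"
= rev("d") + "r" + "g" + "s" + "q"
= "d" + "r" + "g" + "s" + "q"
= "drgsq"


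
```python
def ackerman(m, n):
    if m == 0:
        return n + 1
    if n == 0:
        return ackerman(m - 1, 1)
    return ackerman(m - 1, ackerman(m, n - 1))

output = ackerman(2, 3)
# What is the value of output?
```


ackerman(2, 3)
= ackerman(1, ackerman(2, 2))
First compute ackerman(2, 2) = 7
= ackerman(1, 7)
= 9


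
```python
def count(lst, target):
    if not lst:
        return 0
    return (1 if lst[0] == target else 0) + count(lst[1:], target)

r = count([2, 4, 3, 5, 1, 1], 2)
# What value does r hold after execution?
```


count([2, 4, 3, 5, 1, 1], 2)
lst[0]=2 == 2: 1 + count([4, 3, 5, 1, 1], 2)
lst[0]=4 != 2: 0 + count([3, 5, 1, 1], 2)
lst[0]=3 != 2: 0 + count([5, 1, 1], 2)
lst[0]=5 != 2: 0 + count([1, 1], 2)
lst[0]=1 != 2: 0 + count([1], 2)
lst[0]=1 != 2: 0 + count([], 2)
= 1


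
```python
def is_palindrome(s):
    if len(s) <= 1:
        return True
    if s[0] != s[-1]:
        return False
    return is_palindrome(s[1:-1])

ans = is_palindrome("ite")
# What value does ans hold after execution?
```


is_palindrome("ite")
"ite": s[0]='i' != s[-1]='e' -> False
= False


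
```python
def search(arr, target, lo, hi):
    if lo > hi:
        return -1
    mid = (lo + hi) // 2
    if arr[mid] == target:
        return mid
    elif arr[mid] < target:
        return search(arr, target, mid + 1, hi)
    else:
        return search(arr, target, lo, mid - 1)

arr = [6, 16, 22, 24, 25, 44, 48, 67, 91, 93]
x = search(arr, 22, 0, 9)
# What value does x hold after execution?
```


search(arr, 22, 0, 9)
lo=0, hi=9, mid=4, arr[mid]=25
25 > 22, search left half
lo=0, hi=3, mid=1, arr[mid]=16
16 < 22, search right half
lo=2, hi=3, mid=2, arr[mid]=22
arr[2] == 22, found at index 2
= 2


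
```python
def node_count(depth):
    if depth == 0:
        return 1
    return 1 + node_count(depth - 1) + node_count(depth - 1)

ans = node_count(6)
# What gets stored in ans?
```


node_count(6)
= 1 + node_count(5) + node_count(5)
= 1 + 2 * node_count(5)
node_count(k) = 2^(k+1) - 1
node_count(0) = 1
node_count(1) = 3
node_count(2) = 7
node_count(3) = 15
node_count(4) = 31
node_count(6) = 2^7 - 1 = 127


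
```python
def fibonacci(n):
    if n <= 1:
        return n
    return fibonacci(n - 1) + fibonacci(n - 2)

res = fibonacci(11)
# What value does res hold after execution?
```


fibonacci(11)
= fibonacci(10) + fibonacci(9)
= (fibonacci(9) + fibonacci(8)) + fibonacci(9)
Computing bottom-up: fibonacci(0)=0, fibonacci(1)=1, fibonacci(2)=1, fibonacci(3)=2, fibonacci(4)=3, fibonacci(5)=5, fibonacci(6)=8, fibonacci(7)=13, fibonacci(8)=21, fibonacci(9)=34, fibonacci(10)=55, fibonacci(11)=89
= 89


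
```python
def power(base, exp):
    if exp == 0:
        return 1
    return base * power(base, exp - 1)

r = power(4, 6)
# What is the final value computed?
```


power(4, 6)
= 4 * power(4, 5)
= 4 * 4 * power(4, 4)
= 4 * 4 * 4 * power(4, 3)
= 4 * 4 * 4 * 4 * power(4, 2)
= 4 * 4 * 4 * 4 * 4 * power(4, 1)
= 4 * 4 * 4 * 4 * 4 * 4 * power(4, 0)
= 4 * 4 * 4 * 4 * 4 * 4 * 1
= 4096


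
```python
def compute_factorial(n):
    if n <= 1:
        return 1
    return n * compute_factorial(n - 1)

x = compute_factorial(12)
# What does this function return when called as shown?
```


compute_factorial(12)
= 12 * compute_factorial(11)
= 12 * 11 * compute_factorial(10)
= 12 * 11 * 10 * compute_factorial(9)
= 12 * 11 * 10 * 9 * compute_factorial(8)
= 12 * 11 * 10 * 9 * 8 * compute_factorial(7)
= 12 * 11 * 10 * 9 * 8 * 7 * compute_factorial(6)
= 12 * 11 * 10 * 9 * 8 * 7 * 6 * compute_factorial(5)
= 12 * 11 * 10 * 9 * 8 * 7 * 6 * 5 * compute_factorial(4)
= 12 * 11 * 10 * 9 * 8 * 7 * 6 * 5 * 4 * compute_factorial(3)
= 12 * 11 * 10 * 9 * 8 * 7 * 6 * 5 * 4 * 3 * compute_factorial(2)
= 12 * 11 * 10 * 9 * 8 * 7 * 6 * 5 * 4 * 3 * 2 * compute_factorial(1)
= 12 * 11 * 10 * 9 * 8 * 7 * 6 * 5 * 4 * 3 * 2 * 1
= 479001600


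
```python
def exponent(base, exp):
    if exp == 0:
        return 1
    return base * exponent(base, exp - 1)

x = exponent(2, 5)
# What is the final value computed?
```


exponent(2, 5)
= 2 * exponent(2, 4)
= 2 * 2 * exponent(2, 3)
= 2 * 2 * 2 * exponent(2, 2)
= 2 * 2 * 2 * 2 * exponent(2, 1)
= 2 * 2 * 2 * 2 * 2 * exponent(2, 0)
= 2 * 2 * 2 * 2 * 2 * 1
= 32


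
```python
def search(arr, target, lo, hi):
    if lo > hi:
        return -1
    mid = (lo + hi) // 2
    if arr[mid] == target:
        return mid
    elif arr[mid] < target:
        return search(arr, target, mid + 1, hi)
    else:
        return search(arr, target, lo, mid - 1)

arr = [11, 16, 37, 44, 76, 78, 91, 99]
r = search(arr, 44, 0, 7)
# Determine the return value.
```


search(arr, 44, 0, 7)
lo=0, hi=7, mid=3, arr[mid]=44
arr[3] == 44, found at index 3
= 3


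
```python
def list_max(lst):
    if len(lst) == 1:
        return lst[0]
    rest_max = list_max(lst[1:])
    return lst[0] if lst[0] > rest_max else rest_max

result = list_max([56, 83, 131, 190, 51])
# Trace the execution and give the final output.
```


list_max([56, 83, 131, 190, 51])
= compare 56 with list_max([83, 131, 190, 51])
= compare 83 with list_max([131, 190, 51])
= compare 131 with list_max([190, 51])
= compare 190 with list_max([51])
Base: list_max([51]) = 51
compare 190 with 51: max = 190
compare 131 with 190: max = 190
compare 83 with 190: max = 190
compare 56 with 190: max = 190
= 190


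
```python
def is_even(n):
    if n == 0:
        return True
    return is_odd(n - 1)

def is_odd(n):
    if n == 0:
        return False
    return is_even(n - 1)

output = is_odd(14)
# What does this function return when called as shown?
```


is_odd(14)
= is_even(13)
= is_odd(12)
= is_even(11)
= is_odd(10)
= is_even(9)
= is_odd(8)
= is_even(7)
= is_odd(6)
= is_even(5)
= is_odd(4)
= is_even(3)
= is_odd(2)
= is_even(1)
= is_odd(0)
n == 0: return False
= False


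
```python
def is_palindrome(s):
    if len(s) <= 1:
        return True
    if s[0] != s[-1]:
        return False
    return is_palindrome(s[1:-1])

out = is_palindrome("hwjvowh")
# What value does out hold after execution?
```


is_palindrome("hwjvowh")
"hwjvowh": s[0]='h' == s[-1]='h' -> is_palindrome("wjvow")
"wjvow": s[0]='w' == s[-1]='w' -> is_palindrome("jvo")
"jvo": s[0]='j' != s[-1]='o' -> False
= False


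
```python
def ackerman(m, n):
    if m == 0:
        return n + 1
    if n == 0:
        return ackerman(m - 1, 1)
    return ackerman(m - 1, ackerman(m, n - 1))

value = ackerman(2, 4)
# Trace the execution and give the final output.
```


ackerman(2, 4)
= ackerman(1, ackerman(2, 3))
First compute ackerman(2, 3) = 9
= ackerman(1, 9)
= 11


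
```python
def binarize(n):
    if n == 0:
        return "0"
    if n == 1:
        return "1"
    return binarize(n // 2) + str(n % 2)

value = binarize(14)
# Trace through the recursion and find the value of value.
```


binarize(14)
= binarize(7) + "0"
= binarize(3) + "1" + "0"
= binarize(1) + "1" + "1" + "0"
= "1" + "1" + "1" + "0"
= "1110"


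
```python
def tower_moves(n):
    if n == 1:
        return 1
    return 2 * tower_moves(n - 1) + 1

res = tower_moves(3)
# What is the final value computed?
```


tower_moves(3)
= 2 * tower_moves(2) + 1
= 2 * (2 * tower_moves(1) + 1) + 1
Now compute bottom-up:
tower_moves(1) = 1
tower_moves(2) = 2 * 1 + 1 = 3
tower_moves(3) = 2 * 3 + 1 = 7
= 7


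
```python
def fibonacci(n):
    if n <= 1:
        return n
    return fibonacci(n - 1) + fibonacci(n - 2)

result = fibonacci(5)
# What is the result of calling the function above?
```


fibonacci(5)
= fibonacci(4) + fibonacci(3)
= (fibonacci(3) + fibonacci(2)) + fibonacci(3)
Computing bottom-up: fibonacci(0)=0, fibonacci(1)=1, fibonacci(2)=1, fibonacci(3)=2, fibonacci(4)=3, fibonacci(5)=5
= 5


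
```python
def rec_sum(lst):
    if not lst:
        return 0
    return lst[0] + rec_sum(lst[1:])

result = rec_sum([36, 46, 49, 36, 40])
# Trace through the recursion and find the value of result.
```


rec_sum([36, 46, 49, 36, 40])
= 36 + rec_sum([46, 49, 36, 40])
= 36 + 46 + rec_sum([49, 36, 40])
= 36 + 46 + 49 + rec_sum([36, 40])
= 36 + 46 + 49 + 36 + rec_sum([40])
= 36 + 46 + 49 + 36 + 40 + rec_sum([])
= 36 + 46 + 49 + 36 + 40 + 0
= 207


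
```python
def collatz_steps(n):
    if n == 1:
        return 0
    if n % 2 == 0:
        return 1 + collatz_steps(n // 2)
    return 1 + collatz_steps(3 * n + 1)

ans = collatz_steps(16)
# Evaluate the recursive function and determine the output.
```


collatz_steps(16)
16 is even -> collatz_steps(8)
8 is even -> collatz_steps(4)
4 is even -> collatz_steps(2)
2 is even -> collatz_steps(1)
Reached 1 after 4 steps
= 4


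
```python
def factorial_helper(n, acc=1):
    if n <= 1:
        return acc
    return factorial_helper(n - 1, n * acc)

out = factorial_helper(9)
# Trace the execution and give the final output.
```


factorial_helper(9, 1)
= factorial_helper(8, 9 * 1) = factorial_helper(8, 9)
= factorial_helper(7, 8 * 9) = factorial_helper(7, 72)
= factorial_helper(6, 7 * 72) = factorial_helper(6, 504)
= factorial_helper(5, 6 * 504) = factorial_helper(5, 3024)
= factorial_helper(4, 5 * 3024) = factorial_helper(4, 15120)
= factorial_helper(3, 4 * 15120) = factorial_helper(3, 60480)
= factorial_helper(2, 3 * 60480) = factorial_helper(2, 181440)
= factorial_helper(1, 2 * 181440) = factorial_helper(1, 362880)
n <= 1, return acc = 362880


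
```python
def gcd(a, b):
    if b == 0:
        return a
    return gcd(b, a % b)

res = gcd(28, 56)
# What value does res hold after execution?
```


gcd(28, 56)
= gcd(56, 28 % 56) = gcd(56, 28)
= gcd(28, 56 % 28) = gcd(28, 0)
b == 0, return a = 28


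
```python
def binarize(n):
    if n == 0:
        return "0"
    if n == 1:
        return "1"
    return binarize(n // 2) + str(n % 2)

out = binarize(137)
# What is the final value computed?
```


binarize(137)
= binarize(68) + "1"
= binarize(34) + "0" + "1"
= binarize(17) + "0" + "0" + "1"
= binarize(8) + "1" + "0" + "0" + "1"
= binarize(4) + "0" + "1" + "0" + "0" + "1"
= binarize(2) + "0" + "0" + "1" + "0" + "0" + "1"
= binarize(1) + "0" + "0" + "0" + "1" + "0" + "0" + "1"
= "1" + "0" + "0" + "0" + "1" + "0" + "0" + "1"
= "10001001"


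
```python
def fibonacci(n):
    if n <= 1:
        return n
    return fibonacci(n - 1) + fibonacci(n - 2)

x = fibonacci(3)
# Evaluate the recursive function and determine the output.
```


fibonacci(3)
= fibonacci(2) + fibonacci(1)
Computing bottom-up: fibonacci(0)=0, fibonacci(1)=1, fibonacci(2)=1, fibonacci(3)=2
= 2


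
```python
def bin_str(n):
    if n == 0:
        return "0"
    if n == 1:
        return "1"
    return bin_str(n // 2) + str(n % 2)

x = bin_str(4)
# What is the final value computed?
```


bin_str(4)
= bin_str(2) + "0"
= bin_str(1) + "0" + "0"
= "1" + "0" + "0"
= "100"


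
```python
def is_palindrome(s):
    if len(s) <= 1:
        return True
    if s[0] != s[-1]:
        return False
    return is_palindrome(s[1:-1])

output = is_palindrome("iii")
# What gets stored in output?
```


is_palindrome("iii")
"iii": s[0]='i' == s[-1]='i' -> is_palindrome("i")
"i": len <= 1 -> True
= True


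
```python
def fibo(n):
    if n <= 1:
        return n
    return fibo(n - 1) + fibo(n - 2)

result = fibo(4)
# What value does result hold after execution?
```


fibo(4)
= fibo(3) + fibo(2)
= (fibo(2) + fibo(1)) + fibo(2)
Computing bottom-up: fibo(0)=0, fibo(1)=1, fibo(2)=1, fibo(3)=2, fibo(4)=3
= 3


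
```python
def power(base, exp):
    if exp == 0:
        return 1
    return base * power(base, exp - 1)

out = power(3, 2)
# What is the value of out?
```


power(3, 2)
= 3 * power(3, 1)
= 3 * 3 * power(3, 0)
= 3 * 3 * 1
= 9


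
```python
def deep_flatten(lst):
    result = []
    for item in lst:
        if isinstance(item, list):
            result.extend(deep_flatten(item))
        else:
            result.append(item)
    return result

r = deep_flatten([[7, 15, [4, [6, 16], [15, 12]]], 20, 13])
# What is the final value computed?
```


deep_flatten([[7, 15, [4, [6, 16], [15, 12]]], 20, 13])
Processing each element:
  [7, 15, [4, [6, 16], [15, 12]]] is a list -> deep_flatten recursively -> [7, 15, 4, 6, 16, 15, 12]
  20 is not a list -> append 20
  13 is not a list -> append 13
= [7, 15, 4, 6, 16, 15, 12, 20, 13]


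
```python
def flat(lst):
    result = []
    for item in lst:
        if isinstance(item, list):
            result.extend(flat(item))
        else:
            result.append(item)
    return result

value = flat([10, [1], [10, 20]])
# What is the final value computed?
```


flat([10, [1], [10, 20]])
Processing each element:
  10 is not a list -> append 10
  [1] is a list -> flat recursively -> [1]
  [10, 20] is a list -> flat recursively -> [10, 20]
= [10, 1, 10, 20]


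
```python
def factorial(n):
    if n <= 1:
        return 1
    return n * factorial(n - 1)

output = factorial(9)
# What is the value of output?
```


factorial(9)
= 9 * factorial(8)
= 9 * 8 * factorial(7)
= 9 * 8 * 7 * factorial(6)
= 9 * 8 * 7 * 6 * factorial(5)
= 9 * 8 * 7 * 6 * 5 * factorial(4)
= 9 * 8 * 7 * 6 * 5 * 4 * factorial(3)
= 9 * 8 * 7 * 6 * 5 * 4 * 3 * factorial(2)
= 9 * 8 * 7 * 6 * 5 * 4 * 3 * 2 * factorial(1)
= 9 * 8 * 7 * 6 * 5 * 4 * 3 * 2 * 1
= 362880


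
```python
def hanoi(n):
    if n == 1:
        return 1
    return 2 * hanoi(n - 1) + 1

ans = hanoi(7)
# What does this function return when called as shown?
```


hanoi(7)
= 2 * hanoi(6) + 1
= 2 * (2 * hanoi(5) + 1) + 1
= 2 * (2 * (2 * hanoi(4) + 1) + 1) + 1
= 2 * (2 * (2 * (2 * hanoi(3) + 1) + 1) + 1) + 1
= 2 * (2 * (2 * (2 * (2 * hanoi(2) + 1) + 1) + 1) + 1) + 1
= 2 * (2 * (2 * (2 * (2 * (2 * hanoi(1) + 1) + 1) + 1) + 1) + 1) + 1
Now compute bottom-up:
hanoi(1) = 1
hanoi(2) = 2 * 1 + 1 = 3
hanoi(3) = 2 * 3 + 1 = 7
hanoi(4) = 2 * 7 + 1 = 15
hanoi(5) = 2 * 15 + 1 = 31
hanoi(6) = 2 * 31 + 1 = 63
hanoi(7) = 2 * 63 + 1 = 127
= 127


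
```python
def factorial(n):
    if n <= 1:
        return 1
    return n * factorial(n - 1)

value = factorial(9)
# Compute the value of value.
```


factorial(9)
= 9 * factorial(8)
= 9 * 8 * factorial(7)
= 9 * 8 * 7 * factorial(6)
= 9 * 8 * 7 * 6 * factorial(5)
= 9 * 8 * 7 * 6 * 5 * factorial(4)
= 9 * 8 * 7 * 6 * 5 * 4 * factorial(3)
= 9 * 8 * 7 * 6 * 5 * 4 * 3 * factorial(2)
= 9 * 8 * 7 * 6 * 5 * 4 * 3 * 2 * factorial(1)
= 9 * 8 * 7 * 6 * 5 * 4 * 3 * 2 * 1
= 362880


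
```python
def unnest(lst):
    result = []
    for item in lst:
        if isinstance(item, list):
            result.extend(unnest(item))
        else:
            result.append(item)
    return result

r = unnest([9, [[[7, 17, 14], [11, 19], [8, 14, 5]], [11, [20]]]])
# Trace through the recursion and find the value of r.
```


unnest([9, [[[7, 17, 14], [11, 19], [8, 14, 5]], [11, [20]]]])
Processing each element:
  9 is not a list -> append 9
  [[[7, 17, 14], [11, 19], [8, 14, 5]], [11, [20]]] is a list -> unnest recursively -> [7, 17, 14, 11, 19, 8, 14, 5, 11, 20]
= [9, 7, 17, 14, 11, 19, 8, 14, 5, 11, 20]


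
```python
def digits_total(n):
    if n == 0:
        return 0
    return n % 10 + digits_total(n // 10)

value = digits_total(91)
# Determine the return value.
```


digits_total(91)
= 1 + digits_total(9)
= 1 + 9 + digits_total(0)
= 1 + 9 + 0
= 10


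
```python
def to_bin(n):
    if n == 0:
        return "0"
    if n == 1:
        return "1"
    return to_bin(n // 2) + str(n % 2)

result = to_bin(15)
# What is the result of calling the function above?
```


to_bin(15)
= to_bin(7) + "1"
= to_bin(3) + "1" + "1"
= to_bin(1) + "1" + "1" + "1"
= "1" + "1" + "1" + "1"
= "1111"


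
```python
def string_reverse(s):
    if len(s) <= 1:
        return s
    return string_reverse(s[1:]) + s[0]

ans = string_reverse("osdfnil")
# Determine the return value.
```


string_reverse("osdfnil")
= string_reverse("sdfnil") + "o"
= string_reverse("dfnil") + "s" + "o"
= string_reverse("fnil") + "d" + "s" + "o"
= string_reverse("nil") + "f" + "d" + "s" + "o"
= string_reverse("il") + "n" + "f" + "d" + "s" + "o"
= string_reverse("l") + "i" + "n" + "f" + "d" + "s" + "o"
= "l" + "i" + "n" + "f" + "d" + "s" + "o"
= "linfdso"


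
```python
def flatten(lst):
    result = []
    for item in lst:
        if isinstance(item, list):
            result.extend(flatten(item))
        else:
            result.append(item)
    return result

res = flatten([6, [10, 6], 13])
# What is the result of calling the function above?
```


flatten([6, [10, 6], 13])
Processing each element:
  6 is not a list -> append 6
  [10, 6] is a list -> flatten recursively -> [10, 6]
  13 is not a list -> append 13
= [6, 10, 6, 13]


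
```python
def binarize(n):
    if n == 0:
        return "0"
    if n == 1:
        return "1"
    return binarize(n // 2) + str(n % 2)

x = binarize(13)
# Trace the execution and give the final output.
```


binarize(13)
= binarize(6) + "1"
= binarize(3) + "0" + "1"
= binarize(1) + "1" + "0" + "1"
= "1" + "1" + "0" + "1"
= "1101"


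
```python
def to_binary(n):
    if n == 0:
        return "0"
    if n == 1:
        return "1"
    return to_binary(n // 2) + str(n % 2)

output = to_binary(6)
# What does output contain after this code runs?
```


to_binary(6)
= to_binary(3) + "0"
= to_binary(1) + "1" + "0"
= "1" + "1" + "0"
= "110"


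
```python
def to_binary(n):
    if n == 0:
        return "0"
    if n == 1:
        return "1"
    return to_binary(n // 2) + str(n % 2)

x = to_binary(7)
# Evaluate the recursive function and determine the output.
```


to_binary(7)
= to_binary(3) + "1"
= to_binary(1) + "1" + "1"
= "1" + "1" + "1"
= "111"


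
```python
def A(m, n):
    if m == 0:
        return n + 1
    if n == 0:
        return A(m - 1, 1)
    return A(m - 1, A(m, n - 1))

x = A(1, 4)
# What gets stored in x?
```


A(1, 4)
= A(0, A(1, 3))
First compute A(1, 3) = 5
= A(0, 5)
= 6


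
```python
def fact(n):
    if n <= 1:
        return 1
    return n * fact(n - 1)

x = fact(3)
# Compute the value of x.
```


fact(3)
= 3 * fact(2)
= 3 * 2 * fact(1)
= 3 * 2 * 1
= 6


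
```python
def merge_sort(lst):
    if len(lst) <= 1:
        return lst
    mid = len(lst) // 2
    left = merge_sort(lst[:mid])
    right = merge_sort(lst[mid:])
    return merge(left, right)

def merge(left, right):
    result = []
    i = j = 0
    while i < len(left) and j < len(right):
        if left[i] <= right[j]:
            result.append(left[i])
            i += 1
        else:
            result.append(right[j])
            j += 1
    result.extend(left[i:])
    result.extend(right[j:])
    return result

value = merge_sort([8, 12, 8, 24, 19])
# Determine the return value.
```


merge_sort([8, 12, 8, 24, 19])
Split into [8, 12] and [8, 24, 19]
Left sorted: [8, 12]
Right sorted: [8, 19, 24]
Merge [8, 12] and [8, 19, 24]
= [8, 8, 12, 19, 24]


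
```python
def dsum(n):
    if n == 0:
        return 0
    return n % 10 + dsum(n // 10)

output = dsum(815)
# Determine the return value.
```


dsum(815)
= 5 + dsum(81)
= 5 + 1 + dsum(8)
= 5 + 1 + 8 + dsum(0)
= 5 + 1 + 8 + 0
= 14


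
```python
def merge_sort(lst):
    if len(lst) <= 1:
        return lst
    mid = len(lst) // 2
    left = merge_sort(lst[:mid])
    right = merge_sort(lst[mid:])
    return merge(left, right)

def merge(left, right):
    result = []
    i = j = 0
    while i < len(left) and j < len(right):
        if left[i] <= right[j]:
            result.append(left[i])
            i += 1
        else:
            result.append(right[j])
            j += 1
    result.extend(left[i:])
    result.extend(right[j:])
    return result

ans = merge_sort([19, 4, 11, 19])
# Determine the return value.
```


merge_sort([19, 4, 11, 19])
Split into [19, 4] and [11, 19]
Left sorted: [4, 19]
Right sorted: [11, 19]
Merge [4, 19] and [11, 19]
= [4, 11, 19, 19]


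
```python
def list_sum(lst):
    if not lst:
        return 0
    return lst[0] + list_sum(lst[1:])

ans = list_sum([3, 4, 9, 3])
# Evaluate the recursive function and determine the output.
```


list_sum([3, 4, 9, 3])
= 3 + list_sum([4, 9, 3])
= 3 + 4 + list_sum([9, 3])
= 3 + 4 + 9 + list_sum([3])
= 3 + 4 + 9 + 3 + list_sum([])
= 3 + 4 + 9 + 3 + 0
= 19


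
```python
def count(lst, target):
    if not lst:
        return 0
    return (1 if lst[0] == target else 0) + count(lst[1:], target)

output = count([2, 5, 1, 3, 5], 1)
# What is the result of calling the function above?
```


count([2, 5, 1, 3, 5], 1)
lst[0]=2 != 1: 0 + count([5, 1, 3, 5], 1)
lst[0]=5 != 1: 0 + count([1, 3, 5], 1)
lst[0]=1 == 1: 1 + count([3, 5], 1)
lst[0]=3 != 1: 0 + count([5], 1)
lst[0]=5 != 1: 0 + count([], 1)
= 1


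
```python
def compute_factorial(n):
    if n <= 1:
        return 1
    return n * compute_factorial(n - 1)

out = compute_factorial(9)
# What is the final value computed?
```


compute_factorial(9)
= 9 * compute_factorial(8)
= 9 * 8 * compute_factorial(7)
= 9 * 8 * 7 * compute_factorial(6)
= 9 * 8 * 7 * 6 * compute_factorial(5)
= 9 * 8 * 7 * 6 * 5 * compute_factorial(4)
= 9 * 8 * 7 * 6 * 5 * 4 * compute_factorial(3)
= 9 * 8 * 7 * 6 * 5 * 4 * 3 * compute_factorial(2)
= 9 * 8 * 7 * 6 * 5 * 4 * 3 * 2 * compute_factorial(1)
= 9 * 8 * 7 * 6 * 5 * 4 * 3 * 2 * 1
= 362880


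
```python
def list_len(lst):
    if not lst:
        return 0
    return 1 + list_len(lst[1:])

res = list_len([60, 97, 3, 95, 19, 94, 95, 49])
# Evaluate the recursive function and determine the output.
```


list_len([60, 97, 3, 95, 19, 94, 95, 49])
= 1 + list_len([97, 3, 95, 19, 94, 95, 49])
= 1 + 1 + list_len([3, 95, 19, 94, 95, 49])
= 1 + 1 + 1 + list_len([95, 19, 94, 95, 49])
= 1 + 1 + 1 + 1 + list_len([19, 94, 95, 49])
= 1 + 1 + 1 + 1 + 1 + list_len([94, 95, 49])
= 1 + 1 + 1 + 1 + 1 + 1 + list_len([95, 49])
= 1 + 1 + 1 + 1 + 1 + 1 + 1 + list_len([49])
= 1 + 1 + 1 + 1 + 1 + 1 + 1 + 1 + list_len([])
= 1 + 1 + 1 + 1 + 1 + 1 + 1 + 1 + 0
= 8


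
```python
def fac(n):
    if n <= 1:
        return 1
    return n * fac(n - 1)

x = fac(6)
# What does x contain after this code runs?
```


fac(6)
= 6 * fac(5)
= 6 * 5 * fac(4)
= 6 * 5 * 4 * fac(3)
= 6 * 5 * 4 * 3 * fac(2)
= 6 * 5 * 4 * 3 * 2 * fac(1)
= 6 * 5 * 4 * 3 * 2 * 1
= 720


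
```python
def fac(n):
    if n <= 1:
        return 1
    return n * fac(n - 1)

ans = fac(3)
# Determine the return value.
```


fac(3)
= 3 * fac(2)
= 3 * 2 * fac(1)
= 3 * 2 * 1
= 6


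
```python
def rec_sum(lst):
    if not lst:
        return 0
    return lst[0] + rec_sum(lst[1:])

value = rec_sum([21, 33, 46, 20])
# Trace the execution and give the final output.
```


rec_sum([21, 33, 46, 20])
= 21 + rec_sum([33, 46, 20])
= 21 + 33 + rec_sum([46, 20])
= 21 + 33 + 46 + rec_sum([20])
= 21 + 33 + 46 + 20 + rec_sum([])
= 21 + 33 + 46 + 20 + 0
= 120


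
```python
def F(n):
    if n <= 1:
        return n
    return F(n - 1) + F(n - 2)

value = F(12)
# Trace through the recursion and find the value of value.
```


F(12)
= F(11) + F(10)
= (F(10) + F(9)) + F(10)
Computing bottom-up: F(0)=0, F(1)=1, F(2)=1, F(3)=2, F(4)=3, F(5)=5, F(6)=8, F(7)=13, F(8)=21, F(9)=34, F(10)=55, F(11)=89, F(12)=144
= 144


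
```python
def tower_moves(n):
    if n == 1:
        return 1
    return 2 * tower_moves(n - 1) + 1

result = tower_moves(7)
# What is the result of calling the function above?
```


tower_moves(7)
= 2 * tower_moves(6) + 1
= 2 * (2 * tower_moves(5) + 1) + 1
= 2 * (2 * (2 * tower_moves(4) + 1) + 1) + 1
= 2 * (2 * (2 * (2 * tower_moves(3) + 1) + 1) + 1) + 1
= 2 * (2 * (2 * (2 * (2 * tower_moves(2) + 1) + 1) + 1) + 1) + 1
= 2 * (2 * (2 * (2 * (2 * (2 * tower_moves(1) + 1) + 1) + 1) + 1) + 1) + 1
Now compute bottom-up:
tower_moves(1) = 1
tower_moves(2) = 2 * 1 + 1 = 3
tower_moves(3) = 2 * 3 + 1 = 7
tower_moves(4) = 2 * 7 + 1 = 15
tower_moves(5) = 2 * 15 + 1 = 31
tower_moves(6) = 2 * 31 + 1 = 63
tower_moves(7) = 2 * 63 + 1 = 127
= 127
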